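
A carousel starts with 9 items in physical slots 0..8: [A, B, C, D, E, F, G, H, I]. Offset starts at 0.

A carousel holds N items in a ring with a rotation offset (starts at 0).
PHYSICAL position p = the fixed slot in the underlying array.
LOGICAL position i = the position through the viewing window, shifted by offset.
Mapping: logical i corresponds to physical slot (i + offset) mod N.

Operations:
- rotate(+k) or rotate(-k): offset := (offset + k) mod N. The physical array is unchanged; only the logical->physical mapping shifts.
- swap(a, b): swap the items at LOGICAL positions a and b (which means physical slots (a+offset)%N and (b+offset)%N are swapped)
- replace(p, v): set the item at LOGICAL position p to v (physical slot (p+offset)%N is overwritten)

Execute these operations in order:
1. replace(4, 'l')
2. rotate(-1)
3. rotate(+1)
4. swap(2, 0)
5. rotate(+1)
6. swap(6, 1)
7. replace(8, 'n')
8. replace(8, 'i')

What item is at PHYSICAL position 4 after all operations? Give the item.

Answer: l

Derivation:
After op 1 (replace(4, 'l')): offset=0, physical=[A,B,C,D,l,F,G,H,I], logical=[A,B,C,D,l,F,G,H,I]
After op 2 (rotate(-1)): offset=8, physical=[A,B,C,D,l,F,G,H,I], logical=[I,A,B,C,D,l,F,G,H]
After op 3 (rotate(+1)): offset=0, physical=[A,B,C,D,l,F,G,H,I], logical=[A,B,C,D,l,F,G,H,I]
After op 4 (swap(2, 0)): offset=0, physical=[C,B,A,D,l,F,G,H,I], logical=[C,B,A,D,l,F,G,H,I]
After op 5 (rotate(+1)): offset=1, physical=[C,B,A,D,l,F,G,H,I], logical=[B,A,D,l,F,G,H,I,C]
After op 6 (swap(6, 1)): offset=1, physical=[C,B,H,D,l,F,G,A,I], logical=[B,H,D,l,F,G,A,I,C]
After op 7 (replace(8, 'n')): offset=1, physical=[n,B,H,D,l,F,G,A,I], logical=[B,H,D,l,F,G,A,I,n]
After op 8 (replace(8, 'i')): offset=1, physical=[i,B,H,D,l,F,G,A,I], logical=[B,H,D,l,F,G,A,I,i]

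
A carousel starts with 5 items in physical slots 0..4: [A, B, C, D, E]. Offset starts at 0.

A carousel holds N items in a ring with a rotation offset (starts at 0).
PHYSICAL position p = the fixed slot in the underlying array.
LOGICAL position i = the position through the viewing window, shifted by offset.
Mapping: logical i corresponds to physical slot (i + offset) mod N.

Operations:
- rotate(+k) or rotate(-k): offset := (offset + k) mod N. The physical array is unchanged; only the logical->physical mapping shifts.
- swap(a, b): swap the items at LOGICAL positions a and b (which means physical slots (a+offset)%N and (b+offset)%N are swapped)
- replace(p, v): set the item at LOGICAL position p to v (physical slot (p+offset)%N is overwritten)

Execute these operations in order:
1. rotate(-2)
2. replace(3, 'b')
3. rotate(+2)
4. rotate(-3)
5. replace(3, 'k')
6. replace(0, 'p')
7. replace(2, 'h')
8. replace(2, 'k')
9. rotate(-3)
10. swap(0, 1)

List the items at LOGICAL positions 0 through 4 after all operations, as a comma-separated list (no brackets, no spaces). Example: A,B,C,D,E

Answer: k,k,b,p,D

Derivation:
After op 1 (rotate(-2)): offset=3, physical=[A,B,C,D,E], logical=[D,E,A,B,C]
After op 2 (replace(3, 'b')): offset=3, physical=[A,b,C,D,E], logical=[D,E,A,b,C]
After op 3 (rotate(+2)): offset=0, physical=[A,b,C,D,E], logical=[A,b,C,D,E]
After op 4 (rotate(-3)): offset=2, physical=[A,b,C,D,E], logical=[C,D,E,A,b]
After op 5 (replace(3, 'k')): offset=2, physical=[k,b,C,D,E], logical=[C,D,E,k,b]
After op 6 (replace(0, 'p')): offset=2, physical=[k,b,p,D,E], logical=[p,D,E,k,b]
After op 7 (replace(2, 'h')): offset=2, physical=[k,b,p,D,h], logical=[p,D,h,k,b]
After op 8 (replace(2, 'k')): offset=2, physical=[k,b,p,D,k], logical=[p,D,k,k,b]
After op 9 (rotate(-3)): offset=4, physical=[k,b,p,D,k], logical=[k,k,b,p,D]
After op 10 (swap(0, 1)): offset=4, physical=[k,b,p,D,k], logical=[k,k,b,p,D]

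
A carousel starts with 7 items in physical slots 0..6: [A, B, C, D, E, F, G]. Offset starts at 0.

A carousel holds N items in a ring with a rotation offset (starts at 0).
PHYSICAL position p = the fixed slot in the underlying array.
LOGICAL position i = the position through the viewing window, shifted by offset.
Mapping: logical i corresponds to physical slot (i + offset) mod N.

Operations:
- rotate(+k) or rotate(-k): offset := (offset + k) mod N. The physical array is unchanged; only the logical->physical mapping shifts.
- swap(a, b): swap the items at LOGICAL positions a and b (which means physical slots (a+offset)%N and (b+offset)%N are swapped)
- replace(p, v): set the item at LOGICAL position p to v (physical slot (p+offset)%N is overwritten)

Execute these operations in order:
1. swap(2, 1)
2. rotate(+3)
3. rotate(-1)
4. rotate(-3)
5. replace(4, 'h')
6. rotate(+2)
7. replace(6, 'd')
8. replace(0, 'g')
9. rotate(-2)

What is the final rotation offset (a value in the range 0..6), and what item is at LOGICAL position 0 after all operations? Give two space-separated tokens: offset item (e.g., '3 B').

Answer: 6 G

Derivation:
After op 1 (swap(2, 1)): offset=0, physical=[A,C,B,D,E,F,G], logical=[A,C,B,D,E,F,G]
After op 2 (rotate(+3)): offset=3, physical=[A,C,B,D,E,F,G], logical=[D,E,F,G,A,C,B]
After op 3 (rotate(-1)): offset=2, physical=[A,C,B,D,E,F,G], logical=[B,D,E,F,G,A,C]
After op 4 (rotate(-3)): offset=6, physical=[A,C,B,D,E,F,G], logical=[G,A,C,B,D,E,F]
After op 5 (replace(4, 'h')): offset=6, physical=[A,C,B,h,E,F,G], logical=[G,A,C,B,h,E,F]
After op 6 (rotate(+2)): offset=1, physical=[A,C,B,h,E,F,G], logical=[C,B,h,E,F,G,A]
After op 7 (replace(6, 'd')): offset=1, physical=[d,C,B,h,E,F,G], logical=[C,B,h,E,F,G,d]
After op 8 (replace(0, 'g')): offset=1, physical=[d,g,B,h,E,F,G], logical=[g,B,h,E,F,G,d]
After op 9 (rotate(-2)): offset=6, physical=[d,g,B,h,E,F,G], logical=[G,d,g,B,h,E,F]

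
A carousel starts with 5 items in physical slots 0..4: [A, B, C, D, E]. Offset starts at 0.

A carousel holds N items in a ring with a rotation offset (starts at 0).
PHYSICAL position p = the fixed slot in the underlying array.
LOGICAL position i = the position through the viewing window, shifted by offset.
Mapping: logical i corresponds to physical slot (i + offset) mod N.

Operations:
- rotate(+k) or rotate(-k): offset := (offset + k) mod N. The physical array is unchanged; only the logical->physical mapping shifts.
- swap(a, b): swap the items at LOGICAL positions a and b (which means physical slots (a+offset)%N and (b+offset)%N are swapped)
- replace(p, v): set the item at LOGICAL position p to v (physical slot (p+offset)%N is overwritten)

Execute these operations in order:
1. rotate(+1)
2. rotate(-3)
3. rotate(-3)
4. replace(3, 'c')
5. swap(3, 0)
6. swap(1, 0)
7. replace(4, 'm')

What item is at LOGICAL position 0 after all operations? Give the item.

After op 1 (rotate(+1)): offset=1, physical=[A,B,C,D,E], logical=[B,C,D,E,A]
After op 2 (rotate(-3)): offset=3, physical=[A,B,C,D,E], logical=[D,E,A,B,C]
After op 3 (rotate(-3)): offset=0, physical=[A,B,C,D,E], logical=[A,B,C,D,E]
After op 4 (replace(3, 'c')): offset=0, physical=[A,B,C,c,E], logical=[A,B,C,c,E]
After op 5 (swap(3, 0)): offset=0, physical=[c,B,C,A,E], logical=[c,B,C,A,E]
After op 6 (swap(1, 0)): offset=0, physical=[B,c,C,A,E], logical=[B,c,C,A,E]
After op 7 (replace(4, 'm')): offset=0, physical=[B,c,C,A,m], logical=[B,c,C,A,m]

Answer: B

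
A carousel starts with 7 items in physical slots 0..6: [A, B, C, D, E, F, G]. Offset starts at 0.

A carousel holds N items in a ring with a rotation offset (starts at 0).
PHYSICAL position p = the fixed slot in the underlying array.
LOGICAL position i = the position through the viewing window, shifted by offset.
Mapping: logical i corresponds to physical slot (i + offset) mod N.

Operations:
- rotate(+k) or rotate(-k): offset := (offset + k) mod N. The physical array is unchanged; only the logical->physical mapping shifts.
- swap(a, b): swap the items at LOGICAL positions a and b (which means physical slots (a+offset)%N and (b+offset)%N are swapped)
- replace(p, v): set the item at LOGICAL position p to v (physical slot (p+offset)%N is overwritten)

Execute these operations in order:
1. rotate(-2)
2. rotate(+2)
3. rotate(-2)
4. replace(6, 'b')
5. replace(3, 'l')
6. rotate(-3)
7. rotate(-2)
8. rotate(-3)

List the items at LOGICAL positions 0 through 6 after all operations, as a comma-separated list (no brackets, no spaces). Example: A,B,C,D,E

Answer: b,F,G,A,l,C,D

Derivation:
After op 1 (rotate(-2)): offset=5, physical=[A,B,C,D,E,F,G], logical=[F,G,A,B,C,D,E]
After op 2 (rotate(+2)): offset=0, physical=[A,B,C,D,E,F,G], logical=[A,B,C,D,E,F,G]
After op 3 (rotate(-2)): offset=5, physical=[A,B,C,D,E,F,G], logical=[F,G,A,B,C,D,E]
After op 4 (replace(6, 'b')): offset=5, physical=[A,B,C,D,b,F,G], logical=[F,G,A,B,C,D,b]
After op 5 (replace(3, 'l')): offset=5, physical=[A,l,C,D,b,F,G], logical=[F,G,A,l,C,D,b]
After op 6 (rotate(-3)): offset=2, physical=[A,l,C,D,b,F,G], logical=[C,D,b,F,G,A,l]
After op 7 (rotate(-2)): offset=0, physical=[A,l,C,D,b,F,G], logical=[A,l,C,D,b,F,G]
After op 8 (rotate(-3)): offset=4, physical=[A,l,C,D,b,F,G], logical=[b,F,G,A,l,C,D]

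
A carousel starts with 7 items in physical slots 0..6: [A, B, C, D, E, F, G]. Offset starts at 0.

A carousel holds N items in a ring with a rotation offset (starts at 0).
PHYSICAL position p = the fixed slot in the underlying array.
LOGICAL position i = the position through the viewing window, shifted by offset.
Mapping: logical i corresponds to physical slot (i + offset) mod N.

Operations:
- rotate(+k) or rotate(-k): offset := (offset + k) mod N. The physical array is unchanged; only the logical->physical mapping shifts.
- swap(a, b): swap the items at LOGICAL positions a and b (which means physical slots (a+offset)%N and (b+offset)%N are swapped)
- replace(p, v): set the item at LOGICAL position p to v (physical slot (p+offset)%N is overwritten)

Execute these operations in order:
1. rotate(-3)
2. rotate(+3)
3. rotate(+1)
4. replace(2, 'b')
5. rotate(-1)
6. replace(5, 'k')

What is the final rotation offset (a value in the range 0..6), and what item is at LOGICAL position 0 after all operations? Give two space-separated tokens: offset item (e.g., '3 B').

Answer: 0 A

Derivation:
After op 1 (rotate(-3)): offset=4, physical=[A,B,C,D,E,F,G], logical=[E,F,G,A,B,C,D]
After op 2 (rotate(+3)): offset=0, physical=[A,B,C,D,E,F,G], logical=[A,B,C,D,E,F,G]
After op 3 (rotate(+1)): offset=1, physical=[A,B,C,D,E,F,G], logical=[B,C,D,E,F,G,A]
After op 4 (replace(2, 'b')): offset=1, physical=[A,B,C,b,E,F,G], logical=[B,C,b,E,F,G,A]
After op 5 (rotate(-1)): offset=0, physical=[A,B,C,b,E,F,G], logical=[A,B,C,b,E,F,G]
After op 6 (replace(5, 'k')): offset=0, physical=[A,B,C,b,E,k,G], logical=[A,B,C,b,E,k,G]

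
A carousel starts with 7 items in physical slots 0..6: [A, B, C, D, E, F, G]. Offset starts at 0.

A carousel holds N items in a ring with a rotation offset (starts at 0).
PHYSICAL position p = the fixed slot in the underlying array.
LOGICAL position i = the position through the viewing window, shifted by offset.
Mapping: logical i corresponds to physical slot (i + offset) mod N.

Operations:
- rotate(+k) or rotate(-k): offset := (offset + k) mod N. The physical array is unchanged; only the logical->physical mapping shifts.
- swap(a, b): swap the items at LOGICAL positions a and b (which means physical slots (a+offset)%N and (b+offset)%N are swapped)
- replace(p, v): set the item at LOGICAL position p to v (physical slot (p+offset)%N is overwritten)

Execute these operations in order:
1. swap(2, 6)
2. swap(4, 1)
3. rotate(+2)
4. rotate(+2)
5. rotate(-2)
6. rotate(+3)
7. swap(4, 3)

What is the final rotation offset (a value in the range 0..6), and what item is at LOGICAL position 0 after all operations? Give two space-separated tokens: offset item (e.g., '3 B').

Answer: 5 F

Derivation:
After op 1 (swap(2, 6)): offset=0, physical=[A,B,G,D,E,F,C], logical=[A,B,G,D,E,F,C]
After op 2 (swap(4, 1)): offset=0, physical=[A,E,G,D,B,F,C], logical=[A,E,G,D,B,F,C]
After op 3 (rotate(+2)): offset=2, physical=[A,E,G,D,B,F,C], logical=[G,D,B,F,C,A,E]
After op 4 (rotate(+2)): offset=4, physical=[A,E,G,D,B,F,C], logical=[B,F,C,A,E,G,D]
After op 5 (rotate(-2)): offset=2, physical=[A,E,G,D,B,F,C], logical=[G,D,B,F,C,A,E]
After op 6 (rotate(+3)): offset=5, physical=[A,E,G,D,B,F,C], logical=[F,C,A,E,G,D,B]
After op 7 (swap(4, 3)): offset=5, physical=[A,G,E,D,B,F,C], logical=[F,C,A,G,E,D,B]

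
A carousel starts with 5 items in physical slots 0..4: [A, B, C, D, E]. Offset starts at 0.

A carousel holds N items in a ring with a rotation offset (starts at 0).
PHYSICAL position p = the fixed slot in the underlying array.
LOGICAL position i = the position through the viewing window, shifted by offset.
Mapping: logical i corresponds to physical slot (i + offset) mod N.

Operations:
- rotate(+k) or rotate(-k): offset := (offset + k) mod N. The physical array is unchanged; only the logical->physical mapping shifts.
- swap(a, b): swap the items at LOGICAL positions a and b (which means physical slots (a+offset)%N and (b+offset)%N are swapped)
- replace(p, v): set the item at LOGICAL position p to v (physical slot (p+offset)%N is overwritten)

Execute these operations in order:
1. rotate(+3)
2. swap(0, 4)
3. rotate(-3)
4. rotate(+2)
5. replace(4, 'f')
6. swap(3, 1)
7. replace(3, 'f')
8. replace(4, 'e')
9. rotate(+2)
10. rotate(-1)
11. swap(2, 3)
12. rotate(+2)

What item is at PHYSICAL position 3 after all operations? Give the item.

Answer: A

Derivation:
After op 1 (rotate(+3)): offset=3, physical=[A,B,C,D,E], logical=[D,E,A,B,C]
After op 2 (swap(0, 4)): offset=3, physical=[A,B,D,C,E], logical=[C,E,A,B,D]
After op 3 (rotate(-3)): offset=0, physical=[A,B,D,C,E], logical=[A,B,D,C,E]
After op 4 (rotate(+2)): offset=2, physical=[A,B,D,C,E], logical=[D,C,E,A,B]
After op 5 (replace(4, 'f')): offset=2, physical=[A,f,D,C,E], logical=[D,C,E,A,f]
After op 6 (swap(3, 1)): offset=2, physical=[C,f,D,A,E], logical=[D,A,E,C,f]
After op 7 (replace(3, 'f')): offset=2, physical=[f,f,D,A,E], logical=[D,A,E,f,f]
After op 8 (replace(4, 'e')): offset=2, physical=[f,e,D,A,E], logical=[D,A,E,f,e]
After op 9 (rotate(+2)): offset=4, physical=[f,e,D,A,E], logical=[E,f,e,D,A]
After op 10 (rotate(-1)): offset=3, physical=[f,e,D,A,E], logical=[A,E,f,e,D]
After op 11 (swap(2, 3)): offset=3, physical=[e,f,D,A,E], logical=[A,E,e,f,D]
After op 12 (rotate(+2)): offset=0, physical=[e,f,D,A,E], logical=[e,f,D,A,E]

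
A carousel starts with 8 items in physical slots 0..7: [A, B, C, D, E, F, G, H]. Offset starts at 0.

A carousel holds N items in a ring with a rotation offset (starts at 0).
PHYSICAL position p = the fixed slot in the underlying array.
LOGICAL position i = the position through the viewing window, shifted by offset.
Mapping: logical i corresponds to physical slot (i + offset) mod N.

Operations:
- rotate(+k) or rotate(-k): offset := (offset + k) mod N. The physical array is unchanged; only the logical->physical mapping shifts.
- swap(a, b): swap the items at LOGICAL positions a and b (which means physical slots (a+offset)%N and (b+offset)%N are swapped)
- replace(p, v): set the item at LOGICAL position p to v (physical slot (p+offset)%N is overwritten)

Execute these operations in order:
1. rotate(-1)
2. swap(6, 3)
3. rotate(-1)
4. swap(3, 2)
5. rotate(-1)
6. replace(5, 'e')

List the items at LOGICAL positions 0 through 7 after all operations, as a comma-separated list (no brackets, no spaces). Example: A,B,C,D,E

After op 1 (rotate(-1)): offset=7, physical=[A,B,C,D,E,F,G,H], logical=[H,A,B,C,D,E,F,G]
After op 2 (swap(6, 3)): offset=7, physical=[A,B,F,D,E,C,G,H], logical=[H,A,B,F,D,E,C,G]
After op 3 (rotate(-1)): offset=6, physical=[A,B,F,D,E,C,G,H], logical=[G,H,A,B,F,D,E,C]
After op 4 (swap(3, 2)): offset=6, physical=[B,A,F,D,E,C,G,H], logical=[G,H,B,A,F,D,E,C]
After op 5 (rotate(-1)): offset=5, physical=[B,A,F,D,E,C,G,H], logical=[C,G,H,B,A,F,D,E]
After op 6 (replace(5, 'e')): offset=5, physical=[B,A,e,D,E,C,G,H], logical=[C,G,H,B,A,e,D,E]

Answer: C,G,H,B,A,e,D,E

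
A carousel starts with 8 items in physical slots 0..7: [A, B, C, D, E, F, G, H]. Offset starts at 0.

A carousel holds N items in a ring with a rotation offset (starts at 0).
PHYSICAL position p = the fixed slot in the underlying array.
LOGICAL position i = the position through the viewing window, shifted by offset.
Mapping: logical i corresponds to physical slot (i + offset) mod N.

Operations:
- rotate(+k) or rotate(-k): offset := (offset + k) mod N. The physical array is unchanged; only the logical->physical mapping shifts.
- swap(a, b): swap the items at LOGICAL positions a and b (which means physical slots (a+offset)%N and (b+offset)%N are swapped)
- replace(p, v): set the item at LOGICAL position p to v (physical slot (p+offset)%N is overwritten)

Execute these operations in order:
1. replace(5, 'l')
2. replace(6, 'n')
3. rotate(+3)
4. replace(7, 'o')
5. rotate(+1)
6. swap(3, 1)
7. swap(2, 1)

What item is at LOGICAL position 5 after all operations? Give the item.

After op 1 (replace(5, 'l')): offset=0, physical=[A,B,C,D,E,l,G,H], logical=[A,B,C,D,E,l,G,H]
After op 2 (replace(6, 'n')): offset=0, physical=[A,B,C,D,E,l,n,H], logical=[A,B,C,D,E,l,n,H]
After op 3 (rotate(+3)): offset=3, physical=[A,B,C,D,E,l,n,H], logical=[D,E,l,n,H,A,B,C]
After op 4 (replace(7, 'o')): offset=3, physical=[A,B,o,D,E,l,n,H], logical=[D,E,l,n,H,A,B,o]
After op 5 (rotate(+1)): offset=4, physical=[A,B,o,D,E,l,n,H], logical=[E,l,n,H,A,B,o,D]
After op 6 (swap(3, 1)): offset=4, physical=[A,B,o,D,E,H,n,l], logical=[E,H,n,l,A,B,o,D]
After op 7 (swap(2, 1)): offset=4, physical=[A,B,o,D,E,n,H,l], logical=[E,n,H,l,A,B,o,D]

Answer: B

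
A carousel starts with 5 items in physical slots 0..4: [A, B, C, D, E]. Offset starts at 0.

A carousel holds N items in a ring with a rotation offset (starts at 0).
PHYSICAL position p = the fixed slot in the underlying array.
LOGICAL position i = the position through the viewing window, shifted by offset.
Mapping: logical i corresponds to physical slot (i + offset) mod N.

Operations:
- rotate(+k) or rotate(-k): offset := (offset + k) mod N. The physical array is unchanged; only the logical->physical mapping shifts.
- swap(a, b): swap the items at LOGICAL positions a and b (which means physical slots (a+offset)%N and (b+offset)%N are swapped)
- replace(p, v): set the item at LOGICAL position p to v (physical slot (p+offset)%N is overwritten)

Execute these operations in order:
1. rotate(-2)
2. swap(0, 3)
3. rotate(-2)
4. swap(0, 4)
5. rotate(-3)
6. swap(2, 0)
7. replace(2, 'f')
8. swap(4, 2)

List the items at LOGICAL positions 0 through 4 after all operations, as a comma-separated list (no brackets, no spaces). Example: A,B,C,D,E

Answer: D,E,C,A,f

Derivation:
After op 1 (rotate(-2)): offset=3, physical=[A,B,C,D,E], logical=[D,E,A,B,C]
After op 2 (swap(0, 3)): offset=3, physical=[A,D,C,B,E], logical=[B,E,A,D,C]
After op 3 (rotate(-2)): offset=1, physical=[A,D,C,B,E], logical=[D,C,B,E,A]
After op 4 (swap(0, 4)): offset=1, physical=[D,A,C,B,E], logical=[A,C,B,E,D]
After op 5 (rotate(-3)): offset=3, physical=[D,A,C,B,E], logical=[B,E,D,A,C]
After op 6 (swap(2, 0)): offset=3, physical=[B,A,C,D,E], logical=[D,E,B,A,C]
After op 7 (replace(2, 'f')): offset=3, physical=[f,A,C,D,E], logical=[D,E,f,A,C]
After op 8 (swap(4, 2)): offset=3, physical=[C,A,f,D,E], logical=[D,E,C,A,f]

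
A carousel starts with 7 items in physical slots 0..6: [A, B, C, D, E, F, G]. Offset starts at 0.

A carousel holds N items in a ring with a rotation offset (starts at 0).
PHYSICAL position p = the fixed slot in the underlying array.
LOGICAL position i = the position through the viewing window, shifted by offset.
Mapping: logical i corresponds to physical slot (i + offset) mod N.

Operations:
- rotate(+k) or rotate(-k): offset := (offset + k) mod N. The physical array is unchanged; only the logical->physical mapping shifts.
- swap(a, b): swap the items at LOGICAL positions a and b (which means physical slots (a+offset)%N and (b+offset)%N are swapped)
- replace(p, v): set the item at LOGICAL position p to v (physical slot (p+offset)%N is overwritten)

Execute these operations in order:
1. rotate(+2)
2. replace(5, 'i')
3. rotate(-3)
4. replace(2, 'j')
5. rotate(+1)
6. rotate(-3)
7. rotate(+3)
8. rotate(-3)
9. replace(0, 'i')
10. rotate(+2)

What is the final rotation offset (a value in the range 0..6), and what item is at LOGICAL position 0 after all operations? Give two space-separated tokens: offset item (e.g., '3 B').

After op 1 (rotate(+2)): offset=2, physical=[A,B,C,D,E,F,G], logical=[C,D,E,F,G,A,B]
After op 2 (replace(5, 'i')): offset=2, physical=[i,B,C,D,E,F,G], logical=[C,D,E,F,G,i,B]
After op 3 (rotate(-3)): offset=6, physical=[i,B,C,D,E,F,G], logical=[G,i,B,C,D,E,F]
After op 4 (replace(2, 'j')): offset=6, physical=[i,j,C,D,E,F,G], logical=[G,i,j,C,D,E,F]
After op 5 (rotate(+1)): offset=0, physical=[i,j,C,D,E,F,G], logical=[i,j,C,D,E,F,G]
After op 6 (rotate(-3)): offset=4, physical=[i,j,C,D,E,F,G], logical=[E,F,G,i,j,C,D]
After op 7 (rotate(+3)): offset=0, physical=[i,j,C,D,E,F,G], logical=[i,j,C,D,E,F,G]
After op 8 (rotate(-3)): offset=4, physical=[i,j,C,D,E,F,G], logical=[E,F,G,i,j,C,D]
After op 9 (replace(0, 'i')): offset=4, physical=[i,j,C,D,i,F,G], logical=[i,F,G,i,j,C,D]
After op 10 (rotate(+2)): offset=6, physical=[i,j,C,D,i,F,G], logical=[G,i,j,C,D,i,F]

Answer: 6 G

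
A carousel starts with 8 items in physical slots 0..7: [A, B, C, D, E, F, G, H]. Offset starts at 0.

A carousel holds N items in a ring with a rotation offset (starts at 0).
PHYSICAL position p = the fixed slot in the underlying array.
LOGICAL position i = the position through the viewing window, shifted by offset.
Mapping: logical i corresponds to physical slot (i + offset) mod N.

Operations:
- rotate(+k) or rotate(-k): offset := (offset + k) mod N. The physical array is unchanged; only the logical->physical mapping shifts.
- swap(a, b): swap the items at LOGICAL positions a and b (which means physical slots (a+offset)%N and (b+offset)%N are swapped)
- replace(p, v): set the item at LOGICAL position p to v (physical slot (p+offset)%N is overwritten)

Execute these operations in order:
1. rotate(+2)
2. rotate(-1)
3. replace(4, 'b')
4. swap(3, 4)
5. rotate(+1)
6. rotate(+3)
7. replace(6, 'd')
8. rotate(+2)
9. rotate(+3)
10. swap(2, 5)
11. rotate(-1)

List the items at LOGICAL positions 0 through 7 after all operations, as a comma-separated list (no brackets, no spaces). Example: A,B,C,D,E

Answer: B,C,d,H,E,G,b,A

Derivation:
After op 1 (rotate(+2)): offset=2, physical=[A,B,C,D,E,F,G,H], logical=[C,D,E,F,G,H,A,B]
After op 2 (rotate(-1)): offset=1, physical=[A,B,C,D,E,F,G,H], logical=[B,C,D,E,F,G,H,A]
After op 3 (replace(4, 'b')): offset=1, physical=[A,B,C,D,E,b,G,H], logical=[B,C,D,E,b,G,H,A]
After op 4 (swap(3, 4)): offset=1, physical=[A,B,C,D,b,E,G,H], logical=[B,C,D,b,E,G,H,A]
After op 5 (rotate(+1)): offset=2, physical=[A,B,C,D,b,E,G,H], logical=[C,D,b,E,G,H,A,B]
After op 6 (rotate(+3)): offset=5, physical=[A,B,C,D,b,E,G,H], logical=[E,G,H,A,B,C,D,b]
After op 7 (replace(6, 'd')): offset=5, physical=[A,B,C,d,b,E,G,H], logical=[E,G,H,A,B,C,d,b]
After op 8 (rotate(+2)): offset=7, physical=[A,B,C,d,b,E,G,H], logical=[H,A,B,C,d,b,E,G]
After op 9 (rotate(+3)): offset=2, physical=[A,B,C,d,b,E,G,H], logical=[C,d,b,E,G,H,A,B]
After op 10 (swap(2, 5)): offset=2, physical=[A,B,C,d,H,E,G,b], logical=[C,d,H,E,G,b,A,B]
After op 11 (rotate(-1)): offset=1, physical=[A,B,C,d,H,E,G,b], logical=[B,C,d,H,E,G,b,A]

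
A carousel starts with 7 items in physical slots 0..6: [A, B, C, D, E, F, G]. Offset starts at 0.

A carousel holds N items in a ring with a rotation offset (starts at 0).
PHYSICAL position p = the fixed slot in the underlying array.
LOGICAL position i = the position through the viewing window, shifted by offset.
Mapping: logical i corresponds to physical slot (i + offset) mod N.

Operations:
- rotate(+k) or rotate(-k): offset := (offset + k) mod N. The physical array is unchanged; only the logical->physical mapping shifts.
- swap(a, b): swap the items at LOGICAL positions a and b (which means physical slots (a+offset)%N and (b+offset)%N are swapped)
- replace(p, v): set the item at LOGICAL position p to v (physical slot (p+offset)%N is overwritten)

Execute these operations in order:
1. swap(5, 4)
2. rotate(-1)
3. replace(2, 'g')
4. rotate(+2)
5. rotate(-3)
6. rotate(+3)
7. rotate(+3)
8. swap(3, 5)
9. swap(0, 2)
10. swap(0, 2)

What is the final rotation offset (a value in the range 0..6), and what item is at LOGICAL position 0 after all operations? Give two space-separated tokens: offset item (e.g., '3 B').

After op 1 (swap(5, 4)): offset=0, physical=[A,B,C,D,F,E,G], logical=[A,B,C,D,F,E,G]
After op 2 (rotate(-1)): offset=6, physical=[A,B,C,D,F,E,G], logical=[G,A,B,C,D,F,E]
After op 3 (replace(2, 'g')): offset=6, physical=[A,g,C,D,F,E,G], logical=[G,A,g,C,D,F,E]
After op 4 (rotate(+2)): offset=1, physical=[A,g,C,D,F,E,G], logical=[g,C,D,F,E,G,A]
After op 5 (rotate(-3)): offset=5, physical=[A,g,C,D,F,E,G], logical=[E,G,A,g,C,D,F]
After op 6 (rotate(+3)): offset=1, physical=[A,g,C,D,F,E,G], logical=[g,C,D,F,E,G,A]
After op 7 (rotate(+3)): offset=4, physical=[A,g,C,D,F,E,G], logical=[F,E,G,A,g,C,D]
After op 8 (swap(3, 5)): offset=4, physical=[C,g,A,D,F,E,G], logical=[F,E,G,C,g,A,D]
After op 9 (swap(0, 2)): offset=4, physical=[C,g,A,D,G,E,F], logical=[G,E,F,C,g,A,D]
After op 10 (swap(0, 2)): offset=4, physical=[C,g,A,D,F,E,G], logical=[F,E,G,C,g,A,D]

Answer: 4 F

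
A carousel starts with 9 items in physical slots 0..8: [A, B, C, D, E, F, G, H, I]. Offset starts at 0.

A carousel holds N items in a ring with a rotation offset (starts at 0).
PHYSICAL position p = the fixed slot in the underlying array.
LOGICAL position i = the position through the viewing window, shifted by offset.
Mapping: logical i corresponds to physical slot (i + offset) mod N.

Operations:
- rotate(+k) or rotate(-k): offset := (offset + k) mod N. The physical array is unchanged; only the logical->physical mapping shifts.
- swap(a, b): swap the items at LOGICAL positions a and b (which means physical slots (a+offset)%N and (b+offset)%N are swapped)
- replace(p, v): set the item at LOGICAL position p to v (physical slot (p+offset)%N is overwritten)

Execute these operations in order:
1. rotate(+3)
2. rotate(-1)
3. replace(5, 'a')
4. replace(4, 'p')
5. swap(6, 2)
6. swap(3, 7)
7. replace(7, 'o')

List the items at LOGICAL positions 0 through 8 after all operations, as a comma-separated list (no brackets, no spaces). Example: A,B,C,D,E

After op 1 (rotate(+3)): offset=3, physical=[A,B,C,D,E,F,G,H,I], logical=[D,E,F,G,H,I,A,B,C]
After op 2 (rotate(-1)): offset=2, physical=[A,B,C,D,E,F,G,H,I], logical=[C,D,E,F,G,H,I,A,B]
After op 3 (replace(5, 'a')): offset=2, physical=[A,B,C,D,E,F,G,a,I], logical=[C,D,E,F,G,a,I,A,B]
After op 4 (replace(4, 'p')): offset=2, physical=[A,B,C,D,E,F,p,a,I], logical=[C,D,E,F,p,a,I,A,B]
After op 5 (swap(6, 2)): offset=2, physical=[A,B,C,D,I,F,p,a,E], logical=[C,D,I,F,p,a,E,A,B]
After op 6 (swap(3, 7)): offset=2, physical=[F,B,C,D,I,A,p,a,E], logical=[C,D,I,A,p,a,E,F,B]
After op 7 (replace(7, 'o')): offset=2, physical=[o,B,C,D,I,A,p,a,E], logical=[C,D,I,A,p,a,E,o,B]

Answer: C,D,I,A,p,a,E,o,B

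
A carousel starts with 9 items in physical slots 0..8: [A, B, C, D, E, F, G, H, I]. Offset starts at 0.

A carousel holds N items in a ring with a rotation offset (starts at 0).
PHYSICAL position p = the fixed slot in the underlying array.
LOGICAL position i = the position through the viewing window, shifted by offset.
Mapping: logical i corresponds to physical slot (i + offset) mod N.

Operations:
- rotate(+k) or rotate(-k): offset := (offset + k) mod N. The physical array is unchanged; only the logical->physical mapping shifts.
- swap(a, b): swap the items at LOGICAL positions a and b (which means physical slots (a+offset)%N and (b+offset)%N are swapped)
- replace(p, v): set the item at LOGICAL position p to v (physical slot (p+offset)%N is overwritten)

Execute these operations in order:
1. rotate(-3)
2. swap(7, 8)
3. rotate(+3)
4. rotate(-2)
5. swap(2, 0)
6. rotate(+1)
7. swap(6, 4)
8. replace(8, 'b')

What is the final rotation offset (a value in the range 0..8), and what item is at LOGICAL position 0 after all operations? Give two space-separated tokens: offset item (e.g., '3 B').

Answer: 8 I

Derivation:
After op 1 (rotate(-3)): offset=6, physical=[A,B,C,D,E,F,G,H,I], logical=[G,H,I,A,B,C,D,E,F]
After op 2 (swap(7, 8)): offset=6, physical=[A,B,C,D,F,E,G,H,I], logical=[G,H,I,A,B,C,D,F,E]
After op 3 (rotate(+3)): offset=0, physical=[A,B,C,D,F,E,G,H,I], logical=[A,B,C,D,F,E,G,H,I]
After op 4 (rotate(-2)): offset=7, physical=[A,B,C,D,F,E,G,H,I], logical=[H,I,A,B,C,D,F,E,G]
After op 5 (swap(2, 0)): offset=7, physical=[H,B,C,D,F,E,G,A,I], logical=[A,I,H,B,C,D,F,E,G]
After op 6 (rotate(+1)): offset=8, physical=[H,B,C,D,F,E,G,A,I], logical=[I,H,B,C,D,F,E,G,A]
After op 7 (swap(6, 4)): offset=8, physical=[H,B,C,E,F,D,G,A,I], logical=[I,H,B,C,E,F,D,G,A]
After op 8 (replace(8, 'b')): offset=8, physical=[H,B,C,E,F,D,G,b,I], logical=[I,H,B,C,E,F,D,G,b]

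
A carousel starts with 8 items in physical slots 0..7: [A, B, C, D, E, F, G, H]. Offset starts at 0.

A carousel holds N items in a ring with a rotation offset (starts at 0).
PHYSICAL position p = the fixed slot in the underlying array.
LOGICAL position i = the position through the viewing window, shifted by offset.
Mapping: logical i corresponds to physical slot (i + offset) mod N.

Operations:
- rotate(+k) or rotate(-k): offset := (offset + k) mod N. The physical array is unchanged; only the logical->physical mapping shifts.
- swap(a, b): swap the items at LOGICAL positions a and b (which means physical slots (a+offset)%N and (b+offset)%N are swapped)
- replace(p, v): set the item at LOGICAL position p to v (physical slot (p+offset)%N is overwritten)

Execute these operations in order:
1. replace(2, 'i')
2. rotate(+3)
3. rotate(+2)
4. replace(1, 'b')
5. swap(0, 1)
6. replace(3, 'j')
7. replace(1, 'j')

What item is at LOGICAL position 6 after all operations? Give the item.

After op 1 (replace(2, 'i')): offset=0, physical=[A,B,i,D,E,F,G,H], logical=[A,B,i,D,E,F,G,H]
After op 2 (rotate(+3)): offset=3, physical=[A,B,i,D,E,F,G,H], logical=[D,E,F,G,H,A,B,i]
After op 3 (rotate(+2)): offset=5, physical=[A,B,i,D,E,F,G,H], logical=[F,G,H,A,B,i,D,E]
After op 4 (replace(1, 'b')): offset=5, physical=[A,B,i,D,E,F,b,H], logical=[F,b,H,A,B,i,D,E]
After op 5 (swap(0, 1)): offset=5, physical=[A,B,i,D,E,b,F,H], logical=[b,F,H,A,B,i,D,E]
After op 6 (replace(3, 'j')): offset=5, physical=[j,B,i,D,E,b,F,H], logical=[b,F,H,j,B,i,D,E]
After op 7 (replace(1, 'j')): offset=5, physical=[j,B,i,D,E,b,j,H], logical=[b,j,H,j,B,i,D,E]

Answer: D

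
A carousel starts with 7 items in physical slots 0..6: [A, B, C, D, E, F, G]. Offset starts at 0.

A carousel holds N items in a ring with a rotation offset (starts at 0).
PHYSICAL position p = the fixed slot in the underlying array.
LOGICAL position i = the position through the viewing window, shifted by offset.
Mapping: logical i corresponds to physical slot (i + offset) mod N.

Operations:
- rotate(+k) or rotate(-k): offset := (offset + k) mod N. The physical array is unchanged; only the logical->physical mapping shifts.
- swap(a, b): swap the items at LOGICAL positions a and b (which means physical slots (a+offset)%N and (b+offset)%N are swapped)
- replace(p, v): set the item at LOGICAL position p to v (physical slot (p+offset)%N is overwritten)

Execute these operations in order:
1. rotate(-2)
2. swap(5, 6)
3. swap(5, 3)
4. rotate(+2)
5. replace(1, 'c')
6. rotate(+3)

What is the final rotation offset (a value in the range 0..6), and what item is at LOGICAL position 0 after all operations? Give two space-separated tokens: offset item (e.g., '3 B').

After op 1 (rotate(-2)): offset=5, physical=[A,B,C,D,E,F,G], logical=[F,G,A,B,C,D,E]
After op 2 (swap(5, 6)): offset=5, physical=[A,B,C,E,D,F,G], logical=[F,G,A,B,C,E,D]
After op 3 (swap(5, 3)): offset=5, physical=[A,E,C,B,D,F,G], logical=[F,G,A,E,C,B,D]
After op 4 (rotate(+2)): offset=0, physical=[A,E,C,B,D,F,G], logical=[A,E,C,B,D,F,G]
After op 5 (replace(1, 'c')): offset=0, physical=[A,c,C,B,D,F,G], logical=[A,c,C,B,D,F,G]
After op 6 (rotate(+3)): offset=3, physical=[A,c,C,B,D,F,G], logical=[B,D,F,G,A,c,C]

Answer: 3 B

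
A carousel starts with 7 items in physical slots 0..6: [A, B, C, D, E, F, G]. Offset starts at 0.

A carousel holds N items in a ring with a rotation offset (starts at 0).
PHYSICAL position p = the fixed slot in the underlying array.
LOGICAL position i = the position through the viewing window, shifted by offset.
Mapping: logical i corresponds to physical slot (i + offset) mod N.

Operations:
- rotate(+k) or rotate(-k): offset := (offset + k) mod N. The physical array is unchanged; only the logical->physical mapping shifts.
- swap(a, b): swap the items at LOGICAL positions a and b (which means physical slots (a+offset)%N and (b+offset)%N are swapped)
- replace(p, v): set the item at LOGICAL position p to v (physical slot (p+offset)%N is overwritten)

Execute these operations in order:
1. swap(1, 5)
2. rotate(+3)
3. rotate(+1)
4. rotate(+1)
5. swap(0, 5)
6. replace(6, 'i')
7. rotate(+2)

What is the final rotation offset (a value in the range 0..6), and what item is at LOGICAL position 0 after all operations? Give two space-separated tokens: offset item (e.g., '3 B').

Answer: 0 A

Derivation:
After op 1 (swap(1, 5)): offset=0, physical=[A,F,C,D,E,B,G], logical=[A,F,C,D,E,B,G]
After op 2 (rotate(+3)): offset=3, physical=[A,F,C,D,E,B,G], logical=[D,E,B,G,A,F,C]
After op 3 (rotate(+1)): offset=4, physical=[A,F,C,D,E,B,G], logical=[E,B,G,A,F,C,D]
After op 4 (rotate(+1)): offset=5, physical=[A,F,C,D,E,B,G], logical=[B,G,A,F,C,D,E]
After op 5 (swap(0, 5)): offset=5, physical=[A,F,C,B,E,D,G], logical=[D,G,A,F,C,B,E]
After op 6 (replace(6, 'i')): offset=5, physical=[A,F,C,B,i,D,G], logical=[D,G,A,F,C,B,i]
After op 7 (rotate(+2)): offset=0, physical=[A,F,C,B,i,D,G], logical=[A,F,C,B,i,D,G]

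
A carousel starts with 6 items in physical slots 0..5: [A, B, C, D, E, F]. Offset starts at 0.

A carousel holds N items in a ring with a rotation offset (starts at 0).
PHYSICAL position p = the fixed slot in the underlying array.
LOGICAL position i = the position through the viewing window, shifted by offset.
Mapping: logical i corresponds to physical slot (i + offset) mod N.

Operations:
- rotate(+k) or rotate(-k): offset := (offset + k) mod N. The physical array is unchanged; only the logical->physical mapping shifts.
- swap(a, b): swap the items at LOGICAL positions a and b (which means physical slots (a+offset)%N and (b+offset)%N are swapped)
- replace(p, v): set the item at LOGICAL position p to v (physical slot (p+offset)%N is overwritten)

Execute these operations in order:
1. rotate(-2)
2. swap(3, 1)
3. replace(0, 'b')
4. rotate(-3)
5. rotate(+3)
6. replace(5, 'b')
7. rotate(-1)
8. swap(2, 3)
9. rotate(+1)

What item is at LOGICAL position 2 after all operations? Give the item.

After op 1 (rotate(-2)): offset=4, physical=[A,B,C,D,E,F], logical=[E,F,A,B,C,D]
After op 2 (swap(3, 1)): offset=4, physical=[A,F,C,D,E,B], logical=[E,B,A,F,C,D]
After op 3 (replace(0, 'b')): offset=4, physical=[A,F,C,D,b,B], logical=[b,B,A,F,C,D]
After op 4 (rotate(-3)): offset=1, physical=[A,F,C,D,b,B], logical=[F,C,D,b,B,A]
After op 5 (rotate(+3)): offset=4, physical=[A,F,C,D,b,B], logical=[b,B,A,F,C,D]
After op 6 (replace(5, 'b')): offset=4, physical=[A,F,C,b,b,B], logical=[b,B,A,F,C,b]
After op 7 (rotate(-1)): offset=3, physical=[A,F,C,b,b,B], logical=[b,b,B,A,F,C]
After op 8 (swap(2, 3)): offset=3, physical=[B,F,C,b,b,A], logical=[b,b,A,B,F,C]
After op 9 (rotate(+1)): offset=4, physical=[B,F,C,b,b,A], logical=[b,A,B,F,C,b]

Answer: B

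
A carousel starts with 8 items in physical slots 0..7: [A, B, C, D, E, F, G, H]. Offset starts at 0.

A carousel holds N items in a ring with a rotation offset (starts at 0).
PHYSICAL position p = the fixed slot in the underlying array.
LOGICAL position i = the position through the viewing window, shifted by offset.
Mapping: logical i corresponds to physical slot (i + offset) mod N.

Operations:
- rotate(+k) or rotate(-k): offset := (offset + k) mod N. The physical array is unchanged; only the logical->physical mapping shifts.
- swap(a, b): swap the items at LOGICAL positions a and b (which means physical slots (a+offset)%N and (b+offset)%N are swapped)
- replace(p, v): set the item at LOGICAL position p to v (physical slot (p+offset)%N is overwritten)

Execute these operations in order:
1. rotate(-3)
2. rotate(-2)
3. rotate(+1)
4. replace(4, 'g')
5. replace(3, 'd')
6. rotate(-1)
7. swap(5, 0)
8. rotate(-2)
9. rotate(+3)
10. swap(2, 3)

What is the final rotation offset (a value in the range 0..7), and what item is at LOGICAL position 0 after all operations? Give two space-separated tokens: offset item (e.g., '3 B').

After op 1 (rotate(-3)): offset=5, physical=[A,B,C,D,E,F,G,H], logical=[F,G,H,A,B,C,D,E]
After op 2 (rotate(-2)): offset=3, physical=[A,B,C,D,E,F,G,H], logical=[D,E,F,G,H,A,B,C]
After op 3 (rotate(+1)): offset=4, physical=[A,B,C,D,E,F,G,H], logical=[E,F,G,H,A,B,C,D]
After op 4 (replace(4, 'g')): offset=4, physical=[g,B,C,D,E,F,G,H], logical=[E,F,G,H,g,B,C,D]
After op 5 (replace(3, 'd')): offset=4, physical=[g,B,C,D,E,F,G,d], logical=[E,F,G,d,g,B,C,D]
After op 6 (rotate(-1)): offset=3, physical=[g,B,C,D,E,F,G,d], logical=[D,E,F,G,d,g,B,C]
After op 7 (swap(5, 0)): offset=3, physical=[D,B,C,g,E,F,G,d], logical=[g,E,F,G,d,D,B,C]
After op 8 (rotate(-2)): offset=1, physical=[D,B,C,g,E,F,G,d], logical=[B,C,g,E,F,G,d,D]
After op 9 (rotate(+3)): offset=4, physical=[D,B,C,g,E,F,G,d], logical=[E,F,G,d,D,B,C,g]
After op 10 (swap(2, 3)): offset=4, physical=[D,B,C,g,E,F,d,G], logical=[E,F,d,G,D,B,C,g]

Answer: 4 E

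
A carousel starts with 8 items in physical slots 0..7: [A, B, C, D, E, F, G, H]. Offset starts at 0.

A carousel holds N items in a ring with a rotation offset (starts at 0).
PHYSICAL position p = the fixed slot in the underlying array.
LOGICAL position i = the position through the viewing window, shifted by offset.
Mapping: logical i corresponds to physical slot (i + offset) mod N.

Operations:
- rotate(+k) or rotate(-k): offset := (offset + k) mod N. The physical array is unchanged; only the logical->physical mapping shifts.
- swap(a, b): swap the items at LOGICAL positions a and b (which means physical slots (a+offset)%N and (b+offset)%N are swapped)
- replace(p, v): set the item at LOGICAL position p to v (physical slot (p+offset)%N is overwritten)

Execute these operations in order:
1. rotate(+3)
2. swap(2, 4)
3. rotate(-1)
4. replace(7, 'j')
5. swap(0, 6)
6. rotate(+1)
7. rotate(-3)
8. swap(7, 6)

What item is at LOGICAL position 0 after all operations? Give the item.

Answer: C

Derivation:
After op 1 (rotate(+3)): offset=3, physical=[A,B,C,D,E,F,G,H], logical=[D,E,F,G,H,A,B,C]
After op 2 (swap(2, 4)): offset=3, physical=[A,B,C,D,E,H,G,F], logical=[D,E,H,G,F,A,B,C]
After op 3 (rotate(-1)): offset=2, physical=[A,B,C,D,E,H,G,F], logical=[C,D,E,H,G,F,A,B]
After op 4 (replace(7, 'j')): offset=2, physical=[A,j,C,D,E,H,G,F], logical=[C,D,E,H,G,F,A,j]
After op 5 (swap(0, 6)): offset=2, physical=[C,j,A,D,E,H,G,F], logical=[A,D,E,H,G,F,C,j]
After op 6 (rotate(+1)): offset=3, physical=[C,j,A,D,E,H,G,F], logical=[D,E,H,G,F,C,j,A]
After op 7 (rotate(-3)): offset=0, physical=[C,j,A,D,E,H,G,F], logical=[C,j,A,D,E,H,G,F]
After op 8 (swap(7, 6)): offset=0, physical=[C,j,A,D,E,H,F,G], logical=[C,j,A,D,E,H,F,G]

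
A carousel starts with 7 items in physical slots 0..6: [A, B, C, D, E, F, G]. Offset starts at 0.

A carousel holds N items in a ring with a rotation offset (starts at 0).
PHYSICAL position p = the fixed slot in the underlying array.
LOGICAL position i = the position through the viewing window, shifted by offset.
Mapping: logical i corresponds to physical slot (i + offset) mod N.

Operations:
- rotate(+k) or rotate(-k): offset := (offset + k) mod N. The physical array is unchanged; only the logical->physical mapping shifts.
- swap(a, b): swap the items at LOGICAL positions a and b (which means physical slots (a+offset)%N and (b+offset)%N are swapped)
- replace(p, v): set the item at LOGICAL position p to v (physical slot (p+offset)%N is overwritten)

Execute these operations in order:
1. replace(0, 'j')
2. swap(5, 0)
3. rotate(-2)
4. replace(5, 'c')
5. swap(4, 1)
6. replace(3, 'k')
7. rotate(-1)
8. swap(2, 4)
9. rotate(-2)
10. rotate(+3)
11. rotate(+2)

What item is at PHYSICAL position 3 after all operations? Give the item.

After op 1 (replace(0, 'j')): offset=0, physical=[j,B,C,D,E,F,G], logical=[j,B,C,D,E,F,G]
After op 2 (swap(5, 0)): offset=0, physical=[F,B,C,D,E,j,G], logical=[F,B,C,D,E,j,G]
After op 3 (rotate(-2)): offset=5, physical=[F,B,C,D,E,j,G], logical=[j,G,F,B,C,D,E]
After op 4 (replace(5, 'c')): offset=5, physical=[F,B,C,c,E,j,G], logical=[j,G,F,B,C,c,E]
After op 5 (swap(4, 1)): offset=5, physical=[F,B,G,c,E,j,C], logical=[j,C,F,B,G,c,E]
After op 6 (replace(3, 'k')): offset=5, physical=[F,k,G,c,E,j,C], logical=[j,C,F,k,G,c,E]
After op 7 (rotate(-1)): offset=4, physical=[F,k,G,c,E,j,C], logical=[E,j,C,F,k,G,c]
After op 8 (swap(2, 4)): offset=4, physical=[F,C,G,c,E,j,k], logical=[E,j,k,F,C,G,c]
After op 9 (rotate(-2)): offset=2, physical=[F,C,G,c,E,j,k], logical=[G,c,E,j,k,F,C]
After op 10 (rotate(+3)): offset=5, physical=[F,C,G,c,E,j,k], logical=[j,k,F,C,G,c,E]
After op 11 (rotate(+2)): offset=0, physical=[F,C,G,c,E,j,k], logical=[F,C,G,c,E,j,k]

Answer: c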